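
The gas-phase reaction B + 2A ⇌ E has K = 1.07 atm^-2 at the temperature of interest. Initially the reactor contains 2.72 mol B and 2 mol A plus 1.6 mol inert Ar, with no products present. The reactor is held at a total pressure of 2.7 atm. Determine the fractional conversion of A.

X = 0.535

Let X = conversion of A (basis 2 mol A); extent of reaction ξ = X.
Moles: n_B = 2.72 − X; n_A = 2 − 2X; n_E = X; n_I = 1.6 (inert).
n_T = Σnᵢ = 6.32 − 2X.
y_i = n_i/n_T, p_i = y_i·P. K = p_E / (p_B p_A^2).
Substituting and setting equal to 1.07 atm^-2 gives a polynomial in X; the root in (0,1) is X = 0.535.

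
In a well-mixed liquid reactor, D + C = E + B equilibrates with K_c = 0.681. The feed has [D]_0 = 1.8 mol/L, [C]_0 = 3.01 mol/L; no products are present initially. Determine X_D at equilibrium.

X = 0.569

Let X = conversion of D; extent ξ = 1.8·X mol/L.
Concentrations: [D] = 1.8 − 1.8X; [C] = 3.01 − 1.8X; [E] = 1.8X; [B] = 1.8X.
K_c = [E] [B] / ([D] [C]).
This equals 0.681 at X = 0.569 (the root in 0 < X < 1).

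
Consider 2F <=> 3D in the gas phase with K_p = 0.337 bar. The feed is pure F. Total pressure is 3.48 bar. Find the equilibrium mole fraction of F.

Take 1 mol F as basis and let X be its fractional conversion, so ξ = 0.5X.
Moles: n_F = 1 − X; n_D = 1.5X.
Total moles n_T = 1 + 0.5X.
y_i = n_i/n_T, p_i = y_i·P. K_p = p_D^3 / (p_F^2).
Substituting and setting equal to 0.337 bar gives a polynomial in X; the root in (0,1) is X = 0.261.
Then n_F = 0.739, n_T = 1.13, so y_F = 0.654.

y_F = 0.654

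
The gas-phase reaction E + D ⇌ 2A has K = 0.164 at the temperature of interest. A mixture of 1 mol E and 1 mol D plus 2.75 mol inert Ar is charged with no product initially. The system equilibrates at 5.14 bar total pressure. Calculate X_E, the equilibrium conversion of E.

X = 0.168

Take 1 mol E as basis and let X be its fractional conversion, so ξ = X.
Mole table: n_E = 1 − X; n_D = 1 − X; n_A = 2X; n_I = 2.75 (inert).
n_T stays at 4.75 (no change in mole number).
Mole fractions y_i = n_i/n_T; K = p_A^2 / (p_E p_D) with p_i = y_i·P.
Substituting and setting equal to 0.164 gives a polynomial in X; the root in (0,1) is X = 0.168.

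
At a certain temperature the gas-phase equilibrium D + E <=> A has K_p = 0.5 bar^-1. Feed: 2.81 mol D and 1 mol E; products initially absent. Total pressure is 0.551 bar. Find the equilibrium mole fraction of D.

y_D = 0.726

Basis: 1 mol E initially; let X = conversion of E. Extent ξ = X.
At extent ξ: n_D = 2.81 − X; n_E = 1 − X; n_A = X.
Total moles n_T = 3.81 − X.
Mole fractions y_i = n_i/n_T; K_p = p_A / (p_D p_E) with p_i = y_i·P.
This yields a degree-2 equation in X; solving on (0,1), X = 0.167.
Then n_D = 2.64, n_T = 3.64, so y_D = 0.726.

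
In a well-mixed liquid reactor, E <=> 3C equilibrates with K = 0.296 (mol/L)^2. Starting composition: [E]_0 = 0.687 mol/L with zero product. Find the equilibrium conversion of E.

X = 0.258

Let X = conversion of E; extent ξ = 0.687·X mol/L.
Concentrations: [E] = 0.687 − 0.687X; [C] = 2.06X.
K = [C]^3 / ([E]).
Equating to 0.296 (mol/L)^2: the physical root is X = 0.258.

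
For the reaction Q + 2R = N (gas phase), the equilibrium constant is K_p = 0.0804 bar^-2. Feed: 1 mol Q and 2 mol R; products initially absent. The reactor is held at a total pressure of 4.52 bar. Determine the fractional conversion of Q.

X = 0.346

Let X = conversion of Q (basis 1 mol Q); extent of reaction ξ = X.
At extent ξ: n_Q = 1 − X; n_R = 2 − 2X; n_N = X.
Total moles n_T = 3 − 2X.
y_i = n_i/n_T, p_i = y_i·P. K_p = p_N / (p_Q p_R^2).
Equating to 0.0804 bar^-2 and solving on 0 < X < 1: X = 0.346.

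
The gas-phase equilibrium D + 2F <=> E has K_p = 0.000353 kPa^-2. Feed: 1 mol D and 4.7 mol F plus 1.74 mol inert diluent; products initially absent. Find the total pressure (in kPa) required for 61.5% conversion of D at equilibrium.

Basis: 1 mol D initially; let X = conversion of D. Extent ξ = X.
At extent ξ: n_D = 1 − X; n_F = 4.7 − 2X; n_E = X; n_I = 1.74 (inert).
Total moles n_T = 7.44 − 2X.
K_p = p_E / (p_D p_F^2) with p_i = (n_i/n_T)·P.
At X = 0.615: the mole-fraction product g(X) = Π y_i^ν_i = 5.116. Since K_p = g(X)·P^{-2}, P = (g/K_p)^(1/2) = (5.116/0.000353)^(1/2) = 120 kPa.

P = 120 kPa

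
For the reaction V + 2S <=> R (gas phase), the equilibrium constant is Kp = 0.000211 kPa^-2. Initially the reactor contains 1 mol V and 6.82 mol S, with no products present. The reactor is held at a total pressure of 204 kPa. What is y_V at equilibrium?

Take 1 mol V as basis and let X be its fractional conversion, so ξ = X.
At extent ξ: n_V = 1 − X; n_S = 6.82 − 2X; n_R = X.
Summing: n_T = 7.82 − 2X.
With p_i = (n_i/n_T)P, Kp = p_R / (p_V p_S^2).
Substituting and setting equal to 0.000211 kPa^-2 gives a polynomial in X; the root in (0,1) is X = 0.860.
Then n_V = 0.14, n_T = 6.1, so y_V = 0.023.

y_V = 0.023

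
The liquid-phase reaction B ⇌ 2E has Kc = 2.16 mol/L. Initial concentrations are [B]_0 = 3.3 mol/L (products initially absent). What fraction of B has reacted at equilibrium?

Let X = conversion of B; extent ξ = 3.3·X mol/L.
Concentrations: [B] = 3.3 − 3.3X; [E] = 6.6X.
Kc = [E]^2 / ([B]).
This equals 2.16 at X = 0.331 (the root in 0 < X < 1).

X = 0.331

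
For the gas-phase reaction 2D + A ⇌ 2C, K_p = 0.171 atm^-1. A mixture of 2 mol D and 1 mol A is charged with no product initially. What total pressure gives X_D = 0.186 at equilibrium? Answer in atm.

Take 2 mol D as basis and let X be its fractional conversion, so ξ = X.
Mole table: n_D = 2 − 2X; n_A = 1 − X; n_C = 2X.
n_T = Σnᵢ = 3 − X.
K_p = p_C^2 / (p_D^2 p_A) with p_i = (n_i/n_T)·P.
At X = 0.186: the mole-fraction product g(X) = Π y_i^ν_i = 0.1805. Since K_p = g(X)·P^{-1}, P = (g/K_p)^(1/1) = (0.1805/0.171)^(1/1) = 1.06 atm.

P = 1.06 atm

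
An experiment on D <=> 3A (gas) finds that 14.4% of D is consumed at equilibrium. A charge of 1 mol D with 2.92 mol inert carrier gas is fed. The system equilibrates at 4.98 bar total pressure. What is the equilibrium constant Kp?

Kp = 0.132 bar^2

Basis: 1 mol D initially; let X = conversion of D. Extent ξ = X.
Mole table: n_D = 1 − X; n_A = 3X; n_I = 2.92 (inert).
Summing: n_T = 3.92 + 2X.
At X = 0.144: n_D = 0.856, n_A = 0.432, n_T = 4.21.
p_i = (n_i/n_T)·P. Kp = p_A^3 / (p_D) = 0.132 bar^2.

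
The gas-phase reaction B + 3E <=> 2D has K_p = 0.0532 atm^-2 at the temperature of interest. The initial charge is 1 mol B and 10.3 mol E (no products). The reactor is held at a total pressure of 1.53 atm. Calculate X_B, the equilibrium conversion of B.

X = 0.370

Let X = conversion of B (basis 1 mol B); extent of reaction ξ = X.
Species balance: n_B = 1 − X; n_E = 10.3 − 3X; n_D = 2X.
Total moles n_T = 11.3 − 2X.
y_i = n_i/n_T, p_i = y_i·P. K_p = p_D^2 / (p_B p_E^3).
Substituting and setting equal to 0.0532 atm^-2 gives a polynomial in X; the root in (0,1) is X = 0.370.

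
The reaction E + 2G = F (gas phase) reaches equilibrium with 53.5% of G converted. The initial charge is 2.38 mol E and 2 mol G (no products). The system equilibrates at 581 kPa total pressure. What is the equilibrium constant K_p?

Basis: 2 mol G initially; let X = conversion of G. Extent ξ = X.
Moles: n_E = 2.38 − X; n_G = 2 − 2X; n_F = X.
Total moles n_T = 4.38 − 2X.
At X = 0.535: n_E = 1.84, n_G = 0.93, n_F = 0.535, n_T = 3.31.
p_i = (n_i/n_T)·P. K_p = p_F / (p_E p_G^2) = 1.09e-05 kPa^-2.

K_p = 1.09e-05 kPa^-2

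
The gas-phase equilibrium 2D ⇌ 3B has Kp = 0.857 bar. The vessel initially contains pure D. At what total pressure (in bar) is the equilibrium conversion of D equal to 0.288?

P = 6.16 bar

Take 1 mol D as basis and let X be its fractional conversion, so ξ = 0.5X.
At extent ξ: n_D = 1 − X; n_B = 1.5X.
Total moles n_T = 1 + 0.5X.
Kp = p_B^3 / (p_D^2) with p_i = (n_i/n_T)·P.
At X = 0.288: the mole-fraction product g(X) = Π y_i^ν_i = 0.139. Since Kp = g(X)·P^{1}, P = (Kp/g)^(1/1) = (0.857/0.139)^(1/1) = 6.16 bar.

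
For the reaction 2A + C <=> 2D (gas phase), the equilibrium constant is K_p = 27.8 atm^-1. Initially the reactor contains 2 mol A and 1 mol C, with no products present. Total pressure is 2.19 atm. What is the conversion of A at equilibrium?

X = 0.729

Basis: 2 mol A initially; let X = conversion of A. Extent ξ = X.
Species balance: n_A = 2 − 2X; n_C = 1 − X; n_D = 2X.
Total moles n_T = 3 − X.
y_i = n_i/n_T, p_i = y_i·P. K_p = p_D^2 / (p_A^2 p_C).
Equating to 27.8 atm^-1 and solving on 0 < X < 1: X = 0.729.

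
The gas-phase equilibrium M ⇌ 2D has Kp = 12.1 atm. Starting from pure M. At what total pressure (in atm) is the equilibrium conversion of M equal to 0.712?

Basis: 1 mol M initially; let X = conversion of M. Extent ξ = X.
At extent ξ: n_M = 1 − X; n_D = 2X.
n_T = Σnᵢ = 1 + X.
Kp = p_D^2 / (p_M) with p_i = (n_i/n_T)·P.
At X = 0.712: the mole-fraction product g(X) = Π y_i^ν_i = 4.113. Since Kp = g(X)·P^{1}, P = (Kp/g)^(1/1) = (12.1/4.113)^(1/1) = 2.94 atm.

P = 2.94 atm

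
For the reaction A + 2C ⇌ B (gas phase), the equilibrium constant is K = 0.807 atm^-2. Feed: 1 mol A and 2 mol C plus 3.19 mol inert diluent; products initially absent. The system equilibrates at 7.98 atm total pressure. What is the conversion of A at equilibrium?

Basis: 1 mol A initially; let X = conversion of A. Extent ξ = X.
Mole table: n_A = 1 − X; n_C = 2 − 2X; n_B = X; n_I = 3.19 (inert).
n_T = Σnᵢ = 6.19 − 2X.
Mole fractions y_i = n_i/n_T; K = p_B / (p_A p_C^2) with p_i = y_i·P.
This yields a degree-3 equation in X; solving on (0,1), X = 0.585.

X = 0.585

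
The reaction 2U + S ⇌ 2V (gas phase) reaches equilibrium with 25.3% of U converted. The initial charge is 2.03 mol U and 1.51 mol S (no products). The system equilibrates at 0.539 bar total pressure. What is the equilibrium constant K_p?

K_p = 0.558 bar^-1

Take 2.03 mol U as basis and let X be its fractional conversion, so ξ = 1.01X.
Mole table: n_U = 2.03 − 2.03X; n_S = 1.51 − 1.01X; n_V = 2.03X.
n_T = Σnᵢ = 3.54 − 1.01X.
At X = 0.253: n_U = 1.52, n_S = 1.25, n_V = 0.514, n_T = 3.28.
p_i = (n_i/n_T)·P. K_p = p_V^2 / (p_U^2 p_S) = 0.558 bar^-1.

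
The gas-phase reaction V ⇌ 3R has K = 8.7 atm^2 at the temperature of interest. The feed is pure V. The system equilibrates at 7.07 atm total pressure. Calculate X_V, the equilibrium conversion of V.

Take 1 mol V as basis and let X be its fractional conversion, so ξ = X.
At extent ξ: n_V = 1 − X; n_R = 3X.
Summing: n_T = 1 + 2X.
y_i = n_i/n_T, p_i = y_i·P. K = p_R^3 / (p_V).
Substituting and setting equal to 8.7 atm^2 gives a polynomial in X; the root in (0,1) is X = 0.218.

X = 0.218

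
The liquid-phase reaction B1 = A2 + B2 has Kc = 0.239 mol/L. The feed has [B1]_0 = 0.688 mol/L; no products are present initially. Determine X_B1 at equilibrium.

Let X = conversion of B1; extent ξ = 0.688·X mol/L.
Concentrations: [B1] = 0.688 − 0.688X; [A2] = 0.688X; [B2] = 0.688X.
Kc = [A2] [B2] / ([B1]).
This equals 0.239 at X = 0.441 (the root in 0 < X < 1).

X = 0.441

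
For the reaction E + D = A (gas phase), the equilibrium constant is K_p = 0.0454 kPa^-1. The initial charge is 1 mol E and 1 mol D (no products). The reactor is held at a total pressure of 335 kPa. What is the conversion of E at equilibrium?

Basis: 1 mol E initially; let X = conversion of E. Extent ξ = X.
Mole table: n_E = 1 − X; n_D = 1 − X; n_A = X.
Total moles n_T = 2 − X.
With p_i = (n_i/n_T)P, K_p = p_A / (p_E p_D).
This yields a degree-2 equation in X; solving on (0,1), X = 0.752.

X = 0.752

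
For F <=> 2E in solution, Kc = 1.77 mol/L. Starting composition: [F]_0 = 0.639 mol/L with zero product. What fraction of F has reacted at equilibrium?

Let X = conversion of F; extent ξ = 0.639·X mol/L.
Concentrations: [F] = 0.639 − 0.639X; [E] = 1.28X.
Kc = [E]^2 / ([F]).
This equals 1.77 at X = 0.555 (the root in 0 < X < 1).

X = 0.555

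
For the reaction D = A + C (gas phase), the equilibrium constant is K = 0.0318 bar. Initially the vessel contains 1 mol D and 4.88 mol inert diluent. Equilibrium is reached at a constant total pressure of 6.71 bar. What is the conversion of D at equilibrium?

X = 0.155

Take 1 mol D as basis and let X be its fractional conversion, so ξ = X.
At extent ξ: n_D = 1 − X; n_A = X; n_C = X; n_I = 4.88 (inert).
n_T = Σnᵢ = 5.88 + X.
With p_i = (n_i/n_T)P, K = p_A p_C / (p_D).
Substituting and setting equal to 0.0318 bar gives a polynomial in X; the root in (0,1) is X = 0.155.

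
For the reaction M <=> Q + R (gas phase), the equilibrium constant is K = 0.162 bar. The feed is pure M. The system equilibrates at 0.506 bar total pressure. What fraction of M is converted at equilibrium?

X = 0.492

Take 1 mol M as basis and let X be its fractional conversion, so ξ = X.
Moles: n_M = 1 − X; n_Q = X; n_R = X.
n_T = Σnᵢ = 1 + X.
y_i = n_i/n_T, p_i = y_i·P. K = p_Q p_R / (p_M).
This yields a degree-2 equation in X; solving on (0,1), X = 0.492.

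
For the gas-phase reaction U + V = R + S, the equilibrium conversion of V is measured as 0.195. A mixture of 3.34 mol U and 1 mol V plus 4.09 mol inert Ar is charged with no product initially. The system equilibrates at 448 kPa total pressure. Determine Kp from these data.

Take 1 mol V as basis and let X be its fractional conversion, so ξ = X.
Mole table: n_U = 3.34 − X; n_V = 1 − X; n_R = X; n_S = X; n_I = 4.09 (inert).
Since Δν = 0, n_T = 8.43 throughout.
At X = 0.195: n_U = 3.15, n_V = 0.805, n_R = 0.195, n_S = 0.195, n_T = 8.43.
p_i = (n_i/n_T)·P. Kp = p_R p_S / (p_U p_V) = 0.015.

Kp = 0.015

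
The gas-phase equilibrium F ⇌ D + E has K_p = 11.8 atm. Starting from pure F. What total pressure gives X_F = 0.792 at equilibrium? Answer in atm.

Take 1 mol F as basis and let X be its fractional conversion, so ξ = X.
Species balance: n_F = 1 − X; n_D = X; n_E = X.
Summing: n_T = 1 + X.
K_p = p_D p_E / (p_F) with p_i = (n_i/n_T)·P.
At X = 0.792: the mole-fraction product g(X) = Π y_i^ν_i = 1.683. Since K_p = g(X)·P^{1}, P = (K_p/g)^(1/1) = (11.8/1.683)^(1/1) = 7.01 atm.

P = 7.01 atm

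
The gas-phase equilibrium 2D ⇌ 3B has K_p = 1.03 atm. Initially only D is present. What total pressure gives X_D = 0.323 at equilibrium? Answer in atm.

P = 4.82 atm

Take 1 mol D as basis and let X be its fractional conversion, so ξ = 0.5X.
Species balance: n_D = 1 − X; n_B = 1.5X.
n_T = Σnᵢ = 1 + 0.5X.
K_p = p_B^3 / (p_D^2) with p_i = (n_i/n_T)·P.
At X = 0.323: the mole-fraction product g(X) = Π y_i^ν_i = 0.2136. Since K_p = g(X)·P^{1}, P = (K_p/g)^(1/1) = (1.03/0.2136)^(1/1) = 4.82 atm.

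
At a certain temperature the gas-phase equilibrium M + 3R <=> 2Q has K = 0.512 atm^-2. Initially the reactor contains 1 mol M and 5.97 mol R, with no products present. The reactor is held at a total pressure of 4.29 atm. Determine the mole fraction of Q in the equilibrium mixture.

Take 1 mol M as basis and let X be its fractional conversion, so ξ = X.
Species balance: n_M = 1 − X; n_R = 5.97 − 3X; n_Q = 2X.
Summing: n_T = 6.97 − 2X.
y_i = n_i/n_T, p_i = y_i·P. K = p_Q^2 / (p_M p_R^3).
Equating to 0.512 atm^-2 and solving on 0 < X < 1: X = 0.816.
Then n_Q = 1.63, n_T = 5.34, so y_Q = 0.306.

y_Q = 0.306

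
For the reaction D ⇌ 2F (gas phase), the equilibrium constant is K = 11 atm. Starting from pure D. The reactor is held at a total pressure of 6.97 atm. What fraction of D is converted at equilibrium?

Let X = conversion of D (basis 1 mol D); extent of reaction ξ = X.
At extent ξ: n_D = 1 − X; n_F = 2X.
n_T = Σnᵢ = 1 + X.
With p_i = (n_i/n_T)P, K = p_F^2 / (p_D).
Setting this equal to 11 atm and taking the physical root (0 < X < 1) gives X = 0.532.

X = 0.532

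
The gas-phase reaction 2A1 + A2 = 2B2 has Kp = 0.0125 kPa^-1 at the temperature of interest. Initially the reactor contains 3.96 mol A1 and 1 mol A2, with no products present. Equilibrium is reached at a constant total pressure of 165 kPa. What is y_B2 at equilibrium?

y_B2 = 0.275

Let X = conversion of A2 (basis 1 mol A2); extent of reaction ξ = X.
Species balance: n_A1 = 3.96 − 2X; n_A2 = 1 − X; n_B2 = 2X.
n_T = Σnᵢ = 4.96 − X.
y_i = n_i/n_T, p_i = y_i·P. Kp = p_B2^2 / (p_A1^2 p_A2).
Substituting and setting equal to 0.0125 kPa^-1 gives a polynomial in X; the root in (0,1) is X = 0.600.
Then n_B2 = 1.2, n_T = 4.36, so y_B2 = 0.275.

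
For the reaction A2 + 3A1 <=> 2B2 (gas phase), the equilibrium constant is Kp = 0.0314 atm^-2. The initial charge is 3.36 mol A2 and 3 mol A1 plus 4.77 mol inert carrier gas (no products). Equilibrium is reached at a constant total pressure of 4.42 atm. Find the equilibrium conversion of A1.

Let X = conversion of A1 (basis 3 mol A1); extent of reaction ξ = X.
Mole table: n_A2 = 3.36 − X; n_A1 = 3 − 3X; n_B2 = 2X; n_I = 4.77 (inert).
Summing: n_T = 11.1 − 2X.
Mole fractions y_i = n_i/n_T; Kp = p_B2^2 / (p_A2 p_A1^3) with p_i = y_i·P.
Equating to 0.0314 atm^-2 and solving on 0 < X < 1: X = 0.229.

X = 0.229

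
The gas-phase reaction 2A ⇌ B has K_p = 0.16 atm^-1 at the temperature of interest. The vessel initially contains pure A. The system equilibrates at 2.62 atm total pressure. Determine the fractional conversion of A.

X = 0.389

Basis: 1 mol A initially; let X = conversion of A. Extent ξ = 0.5X.
At extent ξ: n_A = 1 − X; n_B = 0.5X.
Summing: n_T = 1 − 0.5X.
Mole fractions y_i = n_i/n_T; K_p = p_B / (p_A^2) with p_i = y_i·P.
This yields a degree-2 equation in X; solving on (0,1), X = 0.389.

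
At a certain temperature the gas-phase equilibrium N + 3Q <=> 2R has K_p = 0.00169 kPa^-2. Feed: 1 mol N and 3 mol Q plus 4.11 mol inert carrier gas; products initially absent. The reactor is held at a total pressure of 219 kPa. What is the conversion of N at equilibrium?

Basis: 1 mol N initially; let X = conversion of N. Extent ξ = X.
Moles: n_N = 1 − X; n_Q = 3 − 3X; n_R = 2X; n_I = 4.11 (inert).
n_T = Σnᵢ = 8.11 − 2X.
Mole fractions y_i = n_i/n_T; K_p = p_R^2 / (p_N p_Q^3) with p_i = y_i·P.
Setting this equal to 0.00169 kPa^-2 and taking the physical root (0 < X < 1) gives X = 0.584.

X = 0.584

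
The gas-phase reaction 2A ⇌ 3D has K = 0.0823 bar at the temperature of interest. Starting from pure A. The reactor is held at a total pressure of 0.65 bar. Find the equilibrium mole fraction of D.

y_D = 0.369

Take 1 mol A as basis and let X be its fractional conversion, so ξ = 0.5X.
Species balance: n_A = 1 − X; n_D = 1.5X.
Total moles n_T = 1 + 0.5X.
Mole fractions y_i = n_i/n_T; K = p_D^3 / (p_A^2) with p_i = y_i·P.
Equating to 0.0823 bar and solving on 0 < X < 1: X = 0.281.
Then n_D = 0.421, n_T = 1.14, so y_D = 0.369.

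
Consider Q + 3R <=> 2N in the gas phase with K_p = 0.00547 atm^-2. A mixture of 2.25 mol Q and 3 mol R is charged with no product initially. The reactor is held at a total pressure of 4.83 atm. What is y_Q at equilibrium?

y_Q = 0.423

Let X = conversion of R (basis 3 mol R); extent of reaction ξ = X.
Mole table: n_Q = 2.25 − X; n_R = 3 − 3X; n_N = 2X.
Total moles n_T = 5.25 − 2X.
y_i = n_i/n_T, p_i = y_i·P. K_p = p_N^2 / (p_Q p_R^3).
Setting this equal to 0.00547 atm^-2 and taking the physical root (0 < X < 1) gives X = 0.197.
Then n_Q = 2.05, n_T = 4.86, so y_Q = 0.423.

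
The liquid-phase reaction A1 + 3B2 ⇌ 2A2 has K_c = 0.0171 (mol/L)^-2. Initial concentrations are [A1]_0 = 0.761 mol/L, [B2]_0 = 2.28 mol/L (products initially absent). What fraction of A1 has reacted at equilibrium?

X = 0.175

Let X = conversion of A1; extent ξ = 0.761·X mol/L.
Concentrations: [A1] = 0.761 − 0.761X; [B2] = 2.28 − 2.28X; [A2] = 1.52X.
K_c = [A2]^2 / ([A1] [B2]^3).
Setting equal to 0.0171 and solving for X on (0,1) gives X = 0.175.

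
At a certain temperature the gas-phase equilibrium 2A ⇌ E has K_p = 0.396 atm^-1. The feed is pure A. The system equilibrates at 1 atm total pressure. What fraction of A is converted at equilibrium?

Let X = conversion of A (basis 1 mol A); extent of reaction ξ = 0.5X.
Species balance: n_A = 1 − X; n_E = 0.5X.
Total moles n_T = 1 − 0.5X.
Mole fractions y_i = n_i/n_T; K_p = p_E / (p_A^2) with p_i = y_i·P.
Substituting and setting equal to 0.396 atm^-1 gives a polynomial in X; the root in (0,1) is X = 0.378.

X = 0.378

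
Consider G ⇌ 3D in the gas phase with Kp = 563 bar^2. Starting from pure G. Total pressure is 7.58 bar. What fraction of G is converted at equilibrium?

X = 0.794

Basis: 1 mol G initially; let X = conversion of G. Extent ξ = X.
Species balance: n_G = 1 − X; n_D = 3X.
Total moles n_T = 1 + 2X.
Mole fractions y_i = n_i/n_T; Kp = p_D^3 / (p_G) with p_i = y_i·P.
This yields a degree-3 equation in X; solving on (0,1), X = 0.794.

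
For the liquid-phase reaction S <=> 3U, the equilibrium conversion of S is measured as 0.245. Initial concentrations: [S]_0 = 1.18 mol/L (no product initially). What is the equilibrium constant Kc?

Let X = conversion of S.
Concentrations: [S] = 1.18 − 1.18X; [U] = 3.54X.
At X = 0.245: [S] = 0.891, [U] = 0.867.
Kc = [U]^3 / ([S]) = 0.732 (mol/L)^2.

Kc = 0.732 (mol/L)^2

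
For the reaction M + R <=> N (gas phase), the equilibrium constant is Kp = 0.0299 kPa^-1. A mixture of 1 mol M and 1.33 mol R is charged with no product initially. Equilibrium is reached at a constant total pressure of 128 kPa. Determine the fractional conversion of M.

Let X = conversion of M (basis 1 mol M); extent of reaction ξ = X.
At extent ξ: n_M = 1 − X; n_R = 1.33 − X; n_N = X.
Summing: n_T = 2.33 − X.
y_i = n_i/n_T, p_i = y_i·P. Kp = p_N / (p_M p_R).
Setting this equal to 0.0299 kPa^-1 and taking the physical root (0 < X < 1) gives X = 0.615.

X = 0.615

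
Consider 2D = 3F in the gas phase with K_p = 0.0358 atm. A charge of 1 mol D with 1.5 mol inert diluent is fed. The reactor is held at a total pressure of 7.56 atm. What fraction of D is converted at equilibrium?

X = 0.139

Let X = conversion of D (basis 1 mol D); extent of reaction ξ = 0.5X.
At extent ξ: n_D = 1 − X; n_F = 1.5X; n_I = 1.5 (inert).
Total moles n_T = 2.5 + 0.5X.
With p_i = (n_i/n_T)P, K_p = p_F^3 / (p_D^2).
Equating to 0.0358 atm and solving on 0 < X < 1: X = 0.139.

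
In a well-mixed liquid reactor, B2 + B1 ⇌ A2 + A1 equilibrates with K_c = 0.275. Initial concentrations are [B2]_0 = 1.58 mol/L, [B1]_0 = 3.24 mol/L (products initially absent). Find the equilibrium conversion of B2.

Let X = conversion of B2; extent ξ = 1.58·X mol/L.
Concentrations: [B2] = 1.58 − 1.58X; [B1] = 3.24 − 1.58X; [A2] = 1.58X; [A1] = 1.58X.
K_c = [A2] [A1] / ([B2] [B1]).
This equals 0.275 at X = 0.476 (the root in 0 < X < 1).

X = 0.476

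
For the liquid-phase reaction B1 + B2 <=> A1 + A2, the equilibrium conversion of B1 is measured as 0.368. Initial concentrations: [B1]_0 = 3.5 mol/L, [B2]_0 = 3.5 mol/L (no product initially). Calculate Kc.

Let X = conversion of B1.
Concentrations: [B1] = 3.5 − 3.5X; [B2] = 3.5 − 3.5X; [A1] = 3.5X; [A2] = 3.5X.
At X = 0.368: [B1] = 2.21, [B2] = 2.21, [A1] = 1.29, [A2] = 1.29.
Kc = [A1] [A2] / ([B1] [B2]) = 0.339.

Kc = 0.339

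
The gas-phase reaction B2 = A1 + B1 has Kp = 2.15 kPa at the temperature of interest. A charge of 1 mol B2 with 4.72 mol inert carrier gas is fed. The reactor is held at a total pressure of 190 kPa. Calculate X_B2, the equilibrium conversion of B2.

Basis: 1 mol B2 initially; let X = conversion of B2. Extent ξ = X.
At extent ξ: n_B2 = 1 − X; n_A1 = X; n_B1 = X; n_I = 4.72 (inert).
n_T = Σnᵢ = 5.72 + X.
With p_i = (n_i/n_T)P, Kp = p_A1 p_B1 / (p_B2).
Substituting and setting equal to 2.15 kPa gives a polynomial in X; the root in (0,1) is X = 0.228.

X = 0.228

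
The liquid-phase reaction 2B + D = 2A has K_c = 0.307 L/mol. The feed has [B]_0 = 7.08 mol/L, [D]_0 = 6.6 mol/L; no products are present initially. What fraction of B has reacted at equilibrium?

Let X = conversion of B; extent ξ = 7.08X/2 mol/L.
Concentrations: [B] = 7.08 − 7.08X; [D] = 6.6 − 3.54X; [A] = 7.08X.
K_c = [A]^2 / ([B]^2 [D]).
Equating to 0.307 L/mol: the physical root is X = 0.545.

X = 0.545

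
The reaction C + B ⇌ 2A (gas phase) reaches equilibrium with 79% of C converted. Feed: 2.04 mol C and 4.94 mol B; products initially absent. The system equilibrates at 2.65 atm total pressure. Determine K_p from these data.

K_p = 7.29

Take 2.04 mol C as basis and let X be its fractional conversion, so ξ = 2.04X.
Species balance: n_C = 2.04 − 2.04X; n_B = 4.94 − 2.04X; n_A = 4.08X.
n_T stays at 6.98 (no change in mole number).
At X = 0.79: n_C = 0.428, n_B = 3.33, n_A = 3.22, n_T = 6.98.
p_i = (n_i/n_T)·P. K_p = p_A^2 / (p_C p_B) = 7.29.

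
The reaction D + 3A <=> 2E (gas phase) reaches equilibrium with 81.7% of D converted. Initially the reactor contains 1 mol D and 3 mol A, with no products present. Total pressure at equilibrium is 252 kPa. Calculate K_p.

K_p = 0.00777 kPa^-2

Let X = conversion of D (basis 1 mol D); extent of reaction ξ = X.
Mole table: n_D = 1 − X; n_A = 3 − 3X; n_E = 2X.
n_T = Σnᵢ = 4 − 2X.
At X = 0.817: n_D = 0.183, n_A = 0.549, n_E = 1.63, n_T = 2.37.
p_i = (n_i/n_T)·P. K_p = p_E^2 / (p_D p_A^3) = 0.00777 kPa^-2.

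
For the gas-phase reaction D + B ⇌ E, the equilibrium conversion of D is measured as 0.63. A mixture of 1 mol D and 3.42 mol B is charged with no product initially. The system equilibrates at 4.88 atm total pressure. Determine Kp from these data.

Take 1 mol D as basis and let X be its fractional conversion, so ξ = X.
Moles: n_D = 1 − X; n_B = 3.42 − X; n_E = X.
Summing: n_T = 4.42 − X.
At X = 0.63: n_D = 0.37, n_B = 2.79, n_E = 0.63, n_T = 3.79.
p_i = (n_i/n_T)·P. Kp = p_E / (p_D p_B) = 0.474 atm^-1.

Kp = 0.474 atm^-1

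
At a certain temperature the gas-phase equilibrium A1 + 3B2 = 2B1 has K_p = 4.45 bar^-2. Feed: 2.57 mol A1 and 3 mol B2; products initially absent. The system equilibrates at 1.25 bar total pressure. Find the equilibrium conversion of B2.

X = 0.585

Basis: 3 mol B2 initially; let X = conversion of B2. Extent ξ = X.
At extent ξ: n_A1 = 2.57 − X; n_B2 = 3 − 3X; n_B1 = 2X.
Total moles n_T = 5.57 − 2X.
Mole fractions y_i = n_i/n_T; K_p = p_B1^2 / (p_A1 p_B2^3) with p_i = y_i·P.
Setting this equal to 4.45 bar^-2 and taking the physical root (0 < X < 1) gives X = 0.585.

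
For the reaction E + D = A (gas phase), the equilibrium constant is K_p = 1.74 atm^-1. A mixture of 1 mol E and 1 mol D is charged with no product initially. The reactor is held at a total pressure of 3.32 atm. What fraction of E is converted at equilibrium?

Basis: 1 mol E initially; let X = conversion of E. Extent ξ = X.
Species balance: n_E = 1 − X; n_D = 1 − X; n_A = X.
Total moles n_T = 2 − X.
With p_i = (n_i/n_T)P, K_p = p_A / (p_E p_D).
This yields a degree-2 equation in X; solving on (0,1), X = 0.616.

X = 0.616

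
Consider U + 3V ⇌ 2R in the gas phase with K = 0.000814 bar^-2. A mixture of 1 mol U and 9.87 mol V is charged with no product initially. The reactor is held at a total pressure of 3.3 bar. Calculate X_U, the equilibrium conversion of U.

X = 0.122

Take 1 mol U as basis and let X be its fractional conversion, so ξ = X.
Moles: n_U = 1 − X; n_V = 9.87 − 3X; n_R = 2X.
Total moles n_T = 10.9 − 2X.
With p_i = (n_i/n_T)P, K = p_R^2 / (p_U p_V^3).
Substituting and setting equal to 0.000814 bar^-2 gives a polynomial in X; the root in (0,1) is X = 0.122.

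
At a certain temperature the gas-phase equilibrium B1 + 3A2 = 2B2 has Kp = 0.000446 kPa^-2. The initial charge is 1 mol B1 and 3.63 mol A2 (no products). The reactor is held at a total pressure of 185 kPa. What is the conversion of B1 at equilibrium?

Let X = conversion of B1 (basis 1 mol B1); extent of reaction ξ = X.
At extent ξ: n_B1 = 1 − X; n_A2 = 3.63 − 3X; n_B2 = 2X.
Summing: n_T = 4.63 − 2X.
y_i = n_i/n_T, p_i = y_i·P. Kp = p_B2^2 / (p_B1 p_A2^3).
Equating to 0.000446 kPa^-2 and solving on 0 < X < 1: X = 0.679.

X = 0.679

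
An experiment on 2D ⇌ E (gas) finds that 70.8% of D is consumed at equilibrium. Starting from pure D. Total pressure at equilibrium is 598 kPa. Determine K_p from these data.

Let X = conversion of D (basis 1 mol D); extent of reaction ξ = 0.5X.
Mole table: n_D = 1 − X; n_E = 0.5X.
Summing: n_T = 1 − 0.5X.
At X = 0.708: n_D = 0.292, n_E = 0.354, n_T = 0.646.
p_i = (n_i/n_T)·P. K_p = p_E / (p_D^2) = 0.00449 kPa^-1.

K_p = 0.00449 kPa^-1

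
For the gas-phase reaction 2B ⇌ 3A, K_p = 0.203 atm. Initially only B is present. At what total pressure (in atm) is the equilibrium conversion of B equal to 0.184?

Basis: 1 mol B initially; let X = conversion of B. Extent ξ = 0.5X.
Moles: n_B = 1 − X; n_A = 1.5X.
Total moles n_T = 1 + 0.5X.
K_p = p_A^3 / (p_B^2) with p_i = (n_i/n_T)·P.
At X = 0.184: the mole-fraction product g(X) = Π y_i^ν_i = 0.02892. Since K_p = g(X)·P^{1}, P = (K_p/g)^(1/1) = (0.203/0.02892)^(1/1) = 7.02 atm.

P = 7.02 atm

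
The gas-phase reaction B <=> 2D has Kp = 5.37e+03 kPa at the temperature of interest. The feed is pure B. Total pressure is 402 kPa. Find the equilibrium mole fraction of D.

Basis: 1 mol B initially; let X = conversion of B. Extent ξ = X.
Mole table: n_B = 1 − X; n_D = 2X.
Summing: n_T = 1 + X.
With p_i = (n_i/n_T)P, Kp = p_D^2 / (p_B).
Equating to 5.37e+03 kPa and solving on 0 < X < 1: X = 0.877.
Then n_D = 1.75, n_T = 1.88, so y_D = 0.935.

y_D = 0.935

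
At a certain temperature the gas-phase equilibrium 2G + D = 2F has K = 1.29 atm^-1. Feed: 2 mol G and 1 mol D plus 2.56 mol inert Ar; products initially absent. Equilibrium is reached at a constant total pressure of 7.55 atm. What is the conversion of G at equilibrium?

X = 0.496

Basis: 2 mol G initially; let X = conversion of G. Extent ξ = X.
Moles: n_G = 2 − 2X; n_D = 1 − X; n_F = 2X; n_I = 2.56 (inert).
Total moles n_T = 5.56 − X.
Mole fractions y_i = n_i/n_T; K = p_F^2 / (p_G^2 p_D) with p_i = y_i·P.
Equating to 1.29 atm^-1 and solving on 0 < X < 1: X = 0.496.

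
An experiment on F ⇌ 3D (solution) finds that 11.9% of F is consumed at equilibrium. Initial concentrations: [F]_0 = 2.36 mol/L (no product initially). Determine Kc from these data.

Let X = conversion of F.
Concentrations: [F] = 2.36 − 2.36X; [D] = 7.08X.
At X = 0.119: [F] = 2.08, [D] = 0.843.
Kc = [D]^3 / ([F]) = 0.288 (mol/L)^2.

Kc = 0.288 (mol/L)^2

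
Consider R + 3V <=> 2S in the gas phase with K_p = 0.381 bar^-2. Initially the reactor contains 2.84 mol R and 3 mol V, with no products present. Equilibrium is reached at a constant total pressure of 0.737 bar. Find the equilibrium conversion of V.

Basis: 3 mol V initially; let X = conversion of V. Extent ξ = X.
At extent ξ: n_R = 2.84 − X; n_V = 3 − 3X; n_S = 2X.
Summing: n_T = 5.84 − 2X.
Mole fractions y_i = n_i/n_T; K_p = p_S^2 / (p_R p_V^3) with p_i = y_i·P.
Substituting and setting equal to 0.381 bar^-2 gives a polynomial in X; the root in (0,1) is X = 0.237.

X = 0.237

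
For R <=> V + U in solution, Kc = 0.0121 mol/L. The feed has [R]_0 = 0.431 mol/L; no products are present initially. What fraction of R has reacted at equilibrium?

X = 0.154

Let X = conversion of R; extent ξ = 0.431·X mol/L.
Concentrations: [R] = 0.431 − 0.431X; [V] = 0.431X; [U] = 0.431X.
Kc = [V] [U] / ([R]).
Setting equal to 0.0121 and solving for X on (0,1) gives X = 0.154.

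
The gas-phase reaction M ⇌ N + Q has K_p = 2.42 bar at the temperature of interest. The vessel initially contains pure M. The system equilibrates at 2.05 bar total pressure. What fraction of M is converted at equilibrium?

Let X = conversion of M (basis 1 mol M); extent of reaction ξ = X.
At extent ξ: n_M = 1 − X; n_N = X; n_Q = X.
Total moles n_T = 1 + X.
y_i = n_i/n_T, p_i = y_i·P. K_p = p_N p_Q / (p_M).
Setting this equal to 2.42 bar and taking the physical root (0 < X < 1) gives X = 0.736.

X = 0.736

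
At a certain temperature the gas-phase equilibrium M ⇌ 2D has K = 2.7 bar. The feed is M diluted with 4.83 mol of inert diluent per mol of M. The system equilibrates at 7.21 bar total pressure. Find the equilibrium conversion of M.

X = 0.529

Let X = conversion of M (basis 1 mol M); extent of reaction ξ = X.
Species balance: n_M = 1 − X; n_D = 2X; n_I = 4.83 (inert).
Total moles n_T = 5.83 + X.
y_i = n_i/n_T, p_i = y_i·P. K = p_D^2 / (p_M).
Substituting and setting equal to 2.7 bar gives a polynomial in X; the root in (0,1) is X = 0.529.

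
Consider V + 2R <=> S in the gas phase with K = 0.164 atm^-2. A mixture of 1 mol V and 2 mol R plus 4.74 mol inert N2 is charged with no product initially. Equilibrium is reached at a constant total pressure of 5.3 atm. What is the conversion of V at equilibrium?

X = 0.184

Take 1 mol V as basis and let X be its fractional conversion, so ξ = X.
Moles: n_V = 1 − X; n_R = 2 − 2X; n_S = X; n_I = 4.74 (inert).
n_T = Σnᵢ = 7.74 − 2X.
y_i = n_i/n_T, p_i = y_i·P. K = p_S / (p_V p_R^2).
Setting this equal to 0.164 atm^-2 and taking the physical root (0 < X < 1) gives X = 0.184.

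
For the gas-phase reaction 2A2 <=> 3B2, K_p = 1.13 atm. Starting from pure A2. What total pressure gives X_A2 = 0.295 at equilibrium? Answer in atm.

P = 7.44 atm

Basis: 1 mol A2 initially; let X = conversion of A2. Extent ξ = 0.5X.
Moles: n_A2 = 1 − X; n_B2 = 1.5X.
n_T = Σnᵢ = 1 + 0.5X.
K_p = p_B2^3 / (p_A2^2) with p_i = (n_i/n_T)·P.
At X = 0.295: the mole-fraction product g(X) = Π y_i^ν_i = 0.1519. Since K_p = g(X)·P^{1}, P = (K_p/g)^(1/1) = (1.13/0.1519)^(1/1) = 7.44 atm.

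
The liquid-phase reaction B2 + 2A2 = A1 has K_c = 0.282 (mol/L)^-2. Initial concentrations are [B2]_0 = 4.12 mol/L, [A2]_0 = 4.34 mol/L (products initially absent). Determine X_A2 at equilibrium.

X = 0.677

Let X = conversion of A2; extent ξ = 4.34X/2 mol/L.
Concentrations: [B2] = 4.12 − 2.17X; [A2] = 4.34 − 4.34X; [A1] = 2.17X.
K_c = [A1] / ([B2] [A2]^2).
Solving K_c = 0.282 for X ∈ (0,1): X = 0.677.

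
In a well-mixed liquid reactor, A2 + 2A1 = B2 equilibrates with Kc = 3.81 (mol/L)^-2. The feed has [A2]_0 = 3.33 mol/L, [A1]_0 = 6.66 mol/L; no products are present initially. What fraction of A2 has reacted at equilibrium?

Let X = conversion of A2; extent ξ = 3.33·X mol/L.
Concentrations: [A2] = 3.33 − 3.33X; [A1] = 6.66 − 6.66X; [B2] = 3.33X.
Kc = [B2] / ([A2] [A1]^2).
Solving Kc = 3.81 for X ∈ (0,1): X = 0.830.

X = 0.830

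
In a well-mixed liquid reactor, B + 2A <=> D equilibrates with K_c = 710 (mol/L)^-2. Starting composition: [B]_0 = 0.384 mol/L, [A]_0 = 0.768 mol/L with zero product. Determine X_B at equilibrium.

Let X = conversion of B; extent ξ = 0.384·X mol/L.
Concentrations: [B] = 0.384 − 0.384X; [A] = 0.768 − 0.768X; [D] = 0.384X.
K_c = [D] / ([B] [A]^2).
This equals 710 at X = 0.872 (the root in 0 < X < 1).

X = 0.872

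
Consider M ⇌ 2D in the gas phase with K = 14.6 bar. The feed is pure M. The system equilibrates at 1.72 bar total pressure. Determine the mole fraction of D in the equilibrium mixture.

y_D = 0.904

Let X = conversion of M (basis 1 mol M); extent of reaction ξ = X.
Moles: n_M = 1 − X; n_D = 2X.
Total moles n_T = 1 + X.
With p_i = (n_i/n_T)P, K = p_D^2 / (p_M).
This yields a degree-2 equation in X; solving on (0,1), X = 0.824.
Then n_D = 1.65, n_T = 1.82, so y_D = 0.904.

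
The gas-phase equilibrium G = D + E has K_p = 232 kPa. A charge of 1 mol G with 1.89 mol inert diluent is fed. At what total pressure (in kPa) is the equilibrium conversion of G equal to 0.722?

Take 1 mol G as basis and let X be its fractional conversion, so ξ = X.
At extent ξ: n_G = 1 − X; n_D = X; n_E = X; n_I = 1.89 (inert).
n_T = Σnᵢ = 2.89 + X.
K_p = p_D p_E / (p_G) with p_i = (n_i/n_T)·P.
At X = 0.722: the mole-fraction product g(X) = Π y_i^ν_i = 0.5191. Since K_p = g(X)·P^{1}, P = (K_p/g)^(1/1) = (232/0.5191)^(1/1) = 447 kPa.

P = 447 kPa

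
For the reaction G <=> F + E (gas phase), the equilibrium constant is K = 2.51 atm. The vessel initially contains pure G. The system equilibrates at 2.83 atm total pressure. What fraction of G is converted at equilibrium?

Take 1 mol G as basis and let X be its fractional conversion, so ξ = X.
Species balance: n_G = 1 − X; n_F = X; n_E = X.
n_T = Σnᵢ = 1 + X.
With p_i = (n_i/n_T)P, K = p_F p_E / (p_G).
Equating to 2.51 atm and solving on 0 < X < 1: X = 0.686.

X = 0.686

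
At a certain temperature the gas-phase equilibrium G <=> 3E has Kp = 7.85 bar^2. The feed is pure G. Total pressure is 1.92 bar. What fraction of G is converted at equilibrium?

X = 0.539

Let X = conversion of G (basis 1 mol G); extent of reaction ξ = X.
Moles: n_G = 1 − X; n_E = 3X.
n_T = Σnᵢ = 1 + 2X.
With p_i = (n_i/n_T)P, Kp = p_E^3 / (p_G).
This yields a degree-3 equation in X; solving on (0,1), X = 0.539.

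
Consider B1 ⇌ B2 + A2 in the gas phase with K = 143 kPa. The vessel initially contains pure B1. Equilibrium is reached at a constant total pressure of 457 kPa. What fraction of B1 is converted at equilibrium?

Basis: 1 mol B1 initially; let X = conversion of B1. Extent ξ = X.
Moles: n_B1 = 1 − X; n_B2 = X; n_A2 = X.
Summing: n_T = 1 + X.
Mole fractions y_i = n_i/n_T; K = p_B2 p_A2 / (p_B1) with p_i = y_i·P.
Substituting and setting equal to 143 kPa gives a polynomial in X; the root in (0,1) is X = 0.488.

X = 0.488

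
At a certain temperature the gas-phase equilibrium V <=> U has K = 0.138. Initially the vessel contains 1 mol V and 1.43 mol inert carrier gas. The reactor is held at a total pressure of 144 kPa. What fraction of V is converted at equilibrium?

X = 0.121

Take 1 mol V as basis and let X be its fractional conversion, so ξ = X.
Mole table: n_V = 1 − X; n_U = X; n_I = 1.43 (inert).
Since Δν = 0, n_T = 2.43 throughout.
Mole fractions y_i = n_i/n_T; K = p_U / (p_V) with p_i = y_i·P.
This yields a degree-1 equation in X; solving on (0,1), X = 0.121.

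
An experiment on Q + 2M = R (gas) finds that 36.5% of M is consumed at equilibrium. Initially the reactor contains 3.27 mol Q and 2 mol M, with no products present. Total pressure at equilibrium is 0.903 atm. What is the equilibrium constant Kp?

Kp = 1.97 atm^-2

Take 2 mol M as basis and let X be its fractional conversion, so ξ = X.
Species balance: n_Q = 3.27 − X; n_M = 2 − 2X; n_R = X.
Total moles n_T = 5.27 − 2X.
At X = 0.365: n_Q = 2.91, n_M = 1.27, n_R = 0.365, n_T = 4.54.
p_i = (n_i/n_T)·P. Kp = p_R / (p_Q p_M^2) = 1.97 atm^-2.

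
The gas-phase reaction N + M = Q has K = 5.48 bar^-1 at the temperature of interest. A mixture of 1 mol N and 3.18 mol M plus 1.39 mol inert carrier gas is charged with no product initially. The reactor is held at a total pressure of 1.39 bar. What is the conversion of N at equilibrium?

X = 0.792

Let X = conversion of N (basis 1 mol N); extent of reaction ξ = X.
Mole table: n_N = 1 − X; n_M = 3.18 − X; n_Q = X; n_I = 1.39 (inert).
Total moles n_T = 5.57 − X.
With p_i = (n_i/n_T)P, K = p_Q / (p_N p_M).
Setting this equal to 5.48 bar^-1 and taking the physical root (0 < X < 1) gives X = 0.792.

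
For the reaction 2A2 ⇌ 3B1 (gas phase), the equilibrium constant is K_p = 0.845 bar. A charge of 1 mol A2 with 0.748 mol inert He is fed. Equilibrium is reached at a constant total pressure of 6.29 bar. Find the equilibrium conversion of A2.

Let X = conversion of A2 (basis 1 mol A2); extent of reaction ξ = 0.5X.
Moles: n_A2 = 1 − X; n_B1 = 1.5X; n_I = 0.748 (inert).
n_T = Σnᵢ = 1.75 + 0.5X.
With p_i = (n_i/n_T)P, K_p = p_B1^3 / (p_A2^2).
Setting this equal to 0.845 bar and taking the physical root (0 < X < 1) gives X = 0.326.

X = 0.326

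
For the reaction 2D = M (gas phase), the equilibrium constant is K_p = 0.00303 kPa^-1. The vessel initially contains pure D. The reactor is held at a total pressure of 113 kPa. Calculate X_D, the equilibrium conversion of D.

X = 0.350

Let X = conversion of D (basis 1 mol D); extent of reaction ξ = 0.5X.
At extent ξ: n_D = 1 − X; n_M = 0.5X.
n_T = Σnᵢ = 1 − 0.5X.
With p_i = (n_i/n_T)P, K_p = p_M / (p_D^2).
Substituting and setting equal to 0.00303 kPa^-1 gives a polynomial in X; the root in (0,1) is X = 0.350.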